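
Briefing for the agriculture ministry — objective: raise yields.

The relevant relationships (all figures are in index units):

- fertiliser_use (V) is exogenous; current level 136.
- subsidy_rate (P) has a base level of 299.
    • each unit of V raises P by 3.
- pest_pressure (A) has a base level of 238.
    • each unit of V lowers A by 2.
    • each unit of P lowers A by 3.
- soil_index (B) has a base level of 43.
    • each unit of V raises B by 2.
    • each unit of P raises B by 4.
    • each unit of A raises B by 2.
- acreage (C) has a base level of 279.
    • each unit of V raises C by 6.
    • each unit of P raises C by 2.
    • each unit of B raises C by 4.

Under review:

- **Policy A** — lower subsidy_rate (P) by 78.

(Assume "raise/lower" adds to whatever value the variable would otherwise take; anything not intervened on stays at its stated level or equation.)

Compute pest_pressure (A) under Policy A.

Policy A (P − 78):
  V = 136
  P = 299 + 3·136 (−78 from intervention) = 629
  A = 238 − 2·136 − 3·629 = -1921

-1921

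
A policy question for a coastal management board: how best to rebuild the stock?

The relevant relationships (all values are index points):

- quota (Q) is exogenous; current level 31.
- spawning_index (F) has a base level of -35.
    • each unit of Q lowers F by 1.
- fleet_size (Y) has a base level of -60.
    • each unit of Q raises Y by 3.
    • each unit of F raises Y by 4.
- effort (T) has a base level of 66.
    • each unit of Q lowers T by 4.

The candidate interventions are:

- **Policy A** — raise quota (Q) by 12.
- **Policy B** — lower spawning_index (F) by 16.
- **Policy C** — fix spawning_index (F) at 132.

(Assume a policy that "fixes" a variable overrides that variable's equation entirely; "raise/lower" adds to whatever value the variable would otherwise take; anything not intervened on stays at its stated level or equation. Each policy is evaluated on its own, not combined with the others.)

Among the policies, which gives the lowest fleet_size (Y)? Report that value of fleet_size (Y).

-295

Policy A (Q + 12):
  Q = 31 + 12 = 43
  F = -35 − 43 = -78
  Y = -60 + 3·43 + 4·(-78) = -243
Policy B (F − 16):
  Q = 31
  F = -35 − 31 (−16 from intervention) = -82
  Y = -60 + 3·31 + 4·(-82) = -295
Policy C (F := 132):
  Q = 31
  F = 132
  Y = -60 + 3·31 + 4·132 = 561
Comparing — Policy A: Y=-243, Policy B: Y=-295, Policy C: Y=561. Lowest is -295 (Policy B).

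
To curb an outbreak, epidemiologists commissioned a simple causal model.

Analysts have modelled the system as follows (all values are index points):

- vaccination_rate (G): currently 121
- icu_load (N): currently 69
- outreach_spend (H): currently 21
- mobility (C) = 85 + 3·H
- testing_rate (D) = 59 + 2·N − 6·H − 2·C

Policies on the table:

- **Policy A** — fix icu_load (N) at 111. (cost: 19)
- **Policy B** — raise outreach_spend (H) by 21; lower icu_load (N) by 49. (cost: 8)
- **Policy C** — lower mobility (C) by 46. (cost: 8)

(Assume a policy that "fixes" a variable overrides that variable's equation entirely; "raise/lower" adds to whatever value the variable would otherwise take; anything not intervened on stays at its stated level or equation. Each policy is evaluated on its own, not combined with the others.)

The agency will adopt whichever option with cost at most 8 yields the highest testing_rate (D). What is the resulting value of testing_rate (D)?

Policy B (H + 21, N − 49):
  N = 69 − 49 = 20
  H = 21 + 21 = 42
  C = 85 + 3·42 = 211
  D = 59 + 2·20 − 6·42 − 2·211 = -575
Policy C (C − 46):
  N = 69
  H = 21
  C = 85 + 3·21 (−46 from intervention) = 102
  D = 59 + 2·69 − 6·21 − 2·102 = -133
Comparing — Policy B: D=-575, Policy C: D=-133. Highest is -133 (Policy C).

-133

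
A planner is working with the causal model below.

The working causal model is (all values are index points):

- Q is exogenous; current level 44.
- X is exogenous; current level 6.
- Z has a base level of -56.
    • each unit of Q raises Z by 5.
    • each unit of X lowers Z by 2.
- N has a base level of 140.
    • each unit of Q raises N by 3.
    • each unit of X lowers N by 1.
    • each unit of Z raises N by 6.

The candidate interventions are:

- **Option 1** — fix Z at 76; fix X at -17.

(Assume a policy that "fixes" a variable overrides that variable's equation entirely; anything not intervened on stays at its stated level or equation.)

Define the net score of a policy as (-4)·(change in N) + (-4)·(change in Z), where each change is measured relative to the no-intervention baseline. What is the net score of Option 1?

2036

Baseline:
  Q = 44
  X = 6
  Z = -56 + 5·44 − 2·6 = 152
  N = 140 + 3·44 − 6 + 6·152 = 1178
Option 1 (Z := 76, X := -17):
  Q = 44
  X = -17
  Z = 76
  N = 140 + 3·44 − (-17) + 6·76 = 745
ΔN = 745 − 1178 = -433; ΔZ = 76 − 152 = -76
Score = (-4)·(-433) + (-4)·(-76) = 2036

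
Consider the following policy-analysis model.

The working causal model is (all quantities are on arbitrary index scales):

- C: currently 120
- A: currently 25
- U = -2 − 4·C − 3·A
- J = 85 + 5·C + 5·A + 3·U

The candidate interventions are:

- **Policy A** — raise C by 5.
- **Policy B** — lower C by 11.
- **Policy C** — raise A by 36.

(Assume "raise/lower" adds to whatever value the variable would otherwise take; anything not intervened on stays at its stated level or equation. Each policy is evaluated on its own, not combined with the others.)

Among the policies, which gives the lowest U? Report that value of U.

-665

Policy A (C + 5):
  C = 120 + 5 = 125
  A = 25
  U = -2 − 4·125 − 3·25 = -577
Policy B (C − 11):
  C = 120 − 11 = 109
  A = 25
  U = -2 − 4·109 − 3·25 = -513
Policy C (A + 36):
  C = 120
  A = 25 + 36 = 61
  U = -2 − 4·120 − 3·61 = -665
Comparing — Policy A: U=-577, Policy B: U=-513, Policy C: U=-665. Lowest is -665 (Policy C).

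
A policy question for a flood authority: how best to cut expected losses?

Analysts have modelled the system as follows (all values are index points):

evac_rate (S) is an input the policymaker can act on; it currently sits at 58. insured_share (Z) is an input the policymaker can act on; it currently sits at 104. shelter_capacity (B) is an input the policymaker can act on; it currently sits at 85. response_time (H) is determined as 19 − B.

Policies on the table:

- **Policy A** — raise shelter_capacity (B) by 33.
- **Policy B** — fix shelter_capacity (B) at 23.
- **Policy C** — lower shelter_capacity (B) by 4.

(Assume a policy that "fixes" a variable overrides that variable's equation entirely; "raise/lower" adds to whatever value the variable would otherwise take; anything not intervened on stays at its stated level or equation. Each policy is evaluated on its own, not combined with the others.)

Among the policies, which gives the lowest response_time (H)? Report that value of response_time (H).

-99

Policy A (B + 33):
  B = 85 + 33 = 118
  H = 19 − 118 = -99
Policy B (B := 23):
  B = 23
  H = 19 − 23 = -4
Policy C (B − 4):
  B = 85 − 4 = 81
  H = 19 − 81 = -62
Comparing — Policy A: H=-99, Policy B: H=-4, Policy C: H=-62. Lowest is -99 (Policy A).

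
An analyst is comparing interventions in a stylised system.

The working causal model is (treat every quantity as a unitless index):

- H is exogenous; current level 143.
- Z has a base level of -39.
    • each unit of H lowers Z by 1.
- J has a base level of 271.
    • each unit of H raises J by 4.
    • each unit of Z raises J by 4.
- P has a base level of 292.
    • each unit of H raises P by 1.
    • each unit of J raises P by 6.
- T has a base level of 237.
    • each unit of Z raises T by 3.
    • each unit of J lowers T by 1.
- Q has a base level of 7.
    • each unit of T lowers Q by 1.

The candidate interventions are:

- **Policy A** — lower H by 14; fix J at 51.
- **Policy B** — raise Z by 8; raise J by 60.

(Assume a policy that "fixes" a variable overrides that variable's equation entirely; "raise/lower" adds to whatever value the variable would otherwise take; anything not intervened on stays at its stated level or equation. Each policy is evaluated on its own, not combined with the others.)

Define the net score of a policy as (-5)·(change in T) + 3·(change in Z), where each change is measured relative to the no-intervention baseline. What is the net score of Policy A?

Baseline:
  H = 143
  Z = -39 − 143 = -182
  J = 271 + 4·143 + 4·(-182) = 115
  T = 237 + 3·(-182) − 115 = -424
Policy A (H − 14, J := 51):
  H = 143 − 14 = 129
  Z = -39 − 129 = -168
  J = 51
  T = 237 + 3·(-168) − 51 = -318
ΔT = -318 − (-424) = 106; ΔZ = -168 − (-182) = 14
Score = (-5)·106 + 3·14 = -488

-488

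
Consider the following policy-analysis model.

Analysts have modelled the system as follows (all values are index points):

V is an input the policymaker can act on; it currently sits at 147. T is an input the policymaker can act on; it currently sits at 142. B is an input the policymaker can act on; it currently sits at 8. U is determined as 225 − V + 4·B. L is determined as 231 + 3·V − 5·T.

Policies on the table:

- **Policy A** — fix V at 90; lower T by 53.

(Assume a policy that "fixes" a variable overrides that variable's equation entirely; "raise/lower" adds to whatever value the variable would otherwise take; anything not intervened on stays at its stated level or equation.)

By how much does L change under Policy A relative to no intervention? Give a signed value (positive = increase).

94

Baseline:
  V = 147
  T = 142
  L = 231 + 3·147 − 5·142 = -38
Policy A (V := 90, T − 53):
  V = 90
  T = 142 − 53 = 89
  L = 231 + 3·90 − 5·89 = 56
Change in L: 56 − (-38) = 94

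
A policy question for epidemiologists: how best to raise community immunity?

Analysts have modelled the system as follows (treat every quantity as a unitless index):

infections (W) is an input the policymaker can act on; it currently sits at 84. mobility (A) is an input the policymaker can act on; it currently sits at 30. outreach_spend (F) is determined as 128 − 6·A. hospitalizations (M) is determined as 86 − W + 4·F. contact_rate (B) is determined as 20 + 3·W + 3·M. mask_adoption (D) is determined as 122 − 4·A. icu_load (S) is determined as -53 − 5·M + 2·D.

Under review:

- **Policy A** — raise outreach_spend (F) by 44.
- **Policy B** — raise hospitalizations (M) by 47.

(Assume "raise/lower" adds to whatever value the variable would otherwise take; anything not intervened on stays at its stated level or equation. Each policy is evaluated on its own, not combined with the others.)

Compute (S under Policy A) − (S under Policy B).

-645

Policy A (F + 44):
  W = 84
  A = 30
  F = 128 − 6·30 (+44 from intervention) = -8
  M = 86 − 84 + 4·(-8) = -30
  D = 122 − 4·30 = 2
  S = -53 − 5·(-30) + 2·2 = 101
Policy B (M + 47):
  W = 84
  A = 30
  F = 128 − 6·30 = -52
  M = 86 − 84 + 4·(-52) (+47 from intervention) = -159
  D = 122 − 4·30 = 2
  S = -53 − 5·(-159) + 2·2 = 746
S: 101 − 746 = -645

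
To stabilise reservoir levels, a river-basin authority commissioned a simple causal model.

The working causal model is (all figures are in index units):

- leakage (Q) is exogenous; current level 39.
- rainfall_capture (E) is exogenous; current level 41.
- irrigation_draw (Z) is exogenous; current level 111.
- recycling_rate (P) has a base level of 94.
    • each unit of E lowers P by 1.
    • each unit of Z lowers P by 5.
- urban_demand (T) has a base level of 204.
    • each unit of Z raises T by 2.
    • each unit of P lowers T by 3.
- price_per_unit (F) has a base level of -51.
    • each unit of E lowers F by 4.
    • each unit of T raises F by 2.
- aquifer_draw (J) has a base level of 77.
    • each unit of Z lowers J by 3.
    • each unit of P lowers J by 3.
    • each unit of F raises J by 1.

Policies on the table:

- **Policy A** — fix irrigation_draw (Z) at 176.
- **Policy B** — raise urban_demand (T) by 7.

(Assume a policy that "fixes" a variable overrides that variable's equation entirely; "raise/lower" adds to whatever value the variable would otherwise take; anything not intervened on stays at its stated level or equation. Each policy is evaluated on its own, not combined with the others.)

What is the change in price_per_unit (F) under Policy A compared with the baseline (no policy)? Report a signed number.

Baseline:
  E = 41
  Z = 111
  P = 94 − 41 − 5·111 = -502
  T = 204 + 2·111 − 3·(-502) = 1932
  F = -51 − 4·41 + 2·1932 = 3649
Policy A (Z := 176):
  E = 41
  Z = 176
  P = 94 − 41 − 5·176 = -827
  T = 204 + 2·176 − 3·(-827) = 3037
  F = -51 − 4·41 + 2·3037 = 5859
Change in F: 5859 − 3649 = 2210

2210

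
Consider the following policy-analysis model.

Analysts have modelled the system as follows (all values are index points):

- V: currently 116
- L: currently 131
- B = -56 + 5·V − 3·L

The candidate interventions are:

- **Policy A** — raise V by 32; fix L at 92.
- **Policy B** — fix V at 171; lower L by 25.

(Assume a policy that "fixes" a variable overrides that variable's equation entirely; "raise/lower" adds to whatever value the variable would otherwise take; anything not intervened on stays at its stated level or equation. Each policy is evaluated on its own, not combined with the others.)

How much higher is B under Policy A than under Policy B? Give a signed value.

Policy A (V + 32, L := 92):
  V = 116 + 32 = 148
  L = 92
  B = -56 + 5·148 − 3·92 = 408
Policy B (V := 171, L − 25):
  V = 171
  L = 131 − 25 = 106
  B = -56 + 5·171 − 3·106 = 481
B: 408 − 481 = -73

-73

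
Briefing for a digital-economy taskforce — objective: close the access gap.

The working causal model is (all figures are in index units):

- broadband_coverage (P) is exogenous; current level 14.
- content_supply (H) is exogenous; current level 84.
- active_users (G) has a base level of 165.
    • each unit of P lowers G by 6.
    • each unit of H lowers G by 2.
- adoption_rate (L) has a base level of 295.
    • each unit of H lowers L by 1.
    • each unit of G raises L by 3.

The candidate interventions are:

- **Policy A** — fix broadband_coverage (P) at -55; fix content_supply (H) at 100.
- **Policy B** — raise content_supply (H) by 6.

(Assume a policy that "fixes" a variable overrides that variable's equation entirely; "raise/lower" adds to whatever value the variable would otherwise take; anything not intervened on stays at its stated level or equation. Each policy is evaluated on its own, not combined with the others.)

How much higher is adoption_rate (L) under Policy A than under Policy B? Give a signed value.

Policy A (P := -55, H := 100):
  P = -55
  H = 100
  G = 165 − 6·(-55) − 2·100 = 295
  L = 295 − 100 + 3·295 = 1080
Policy B (H + 6):
  P = 14
  H = 84 + 6 = 90
  G = 165 − 6·14 − 2·90 = -99
  L = 295 − 90 + 3·(-99) = -92
L: 1080 − (-92) = 1172

1172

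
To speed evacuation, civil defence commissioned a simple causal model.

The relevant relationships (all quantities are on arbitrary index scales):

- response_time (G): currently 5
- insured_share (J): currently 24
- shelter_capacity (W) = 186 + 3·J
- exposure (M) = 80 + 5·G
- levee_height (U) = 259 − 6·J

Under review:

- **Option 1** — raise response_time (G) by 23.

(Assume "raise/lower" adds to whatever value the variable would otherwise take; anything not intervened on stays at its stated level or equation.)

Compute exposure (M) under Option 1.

220

Option 1 (G + 23):
  G = 5 + 23 = 28
  M = 80 + 5·28 = 220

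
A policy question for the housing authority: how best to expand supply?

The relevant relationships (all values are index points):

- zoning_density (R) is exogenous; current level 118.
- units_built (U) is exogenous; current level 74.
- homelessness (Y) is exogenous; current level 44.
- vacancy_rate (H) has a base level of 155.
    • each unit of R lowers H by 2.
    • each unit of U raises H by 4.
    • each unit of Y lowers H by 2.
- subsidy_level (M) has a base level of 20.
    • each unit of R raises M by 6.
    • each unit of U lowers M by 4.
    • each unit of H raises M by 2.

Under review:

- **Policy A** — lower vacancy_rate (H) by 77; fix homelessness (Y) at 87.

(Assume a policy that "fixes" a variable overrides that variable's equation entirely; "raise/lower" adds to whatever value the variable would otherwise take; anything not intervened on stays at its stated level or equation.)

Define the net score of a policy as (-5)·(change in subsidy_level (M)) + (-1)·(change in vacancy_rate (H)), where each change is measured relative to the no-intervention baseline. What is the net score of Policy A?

Baseline:
  R = 118
  U = 74
  Y = 44
  H = 155 − 2·118 + 4·74 − 2·44 = 127
  M = 20 + 6·118 − 4·74 + 2·127 = 686
Policy A (H − 77, Y := 87):
  R = 118
  U = 74
  Y = 87
  H = 155 − 2·118 + 4·74 − 2·87 (−77 from intervention) = -36
  M = 20 + 6·118 − 4·74 + 2·(-36) = 360
ΔM = 360 − 686 = -326; ΔH = -36 − 127 = -163
Score = (-5)·(-326) + (-1)·(-163) = 1793

1793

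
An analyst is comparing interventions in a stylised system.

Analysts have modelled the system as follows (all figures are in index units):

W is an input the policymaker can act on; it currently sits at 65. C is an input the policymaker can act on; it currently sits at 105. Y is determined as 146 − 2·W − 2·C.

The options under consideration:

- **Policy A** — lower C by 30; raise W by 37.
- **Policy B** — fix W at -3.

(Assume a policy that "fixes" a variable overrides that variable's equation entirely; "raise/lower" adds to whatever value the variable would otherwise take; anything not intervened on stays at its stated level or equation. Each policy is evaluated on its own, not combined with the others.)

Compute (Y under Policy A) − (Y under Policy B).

-150

Policy A (C − 30, W + 37):
  W = 65 + 37 = 102
  C = 105 − 30 = 75
  Y = 146 − 2·102 − 2·75 = -208
Policy B (W := -3):
  W = -3
  C = 105
  Y = 146 − 2·(-3) − 2·105 = -58
Y: -208 − (-58) = -150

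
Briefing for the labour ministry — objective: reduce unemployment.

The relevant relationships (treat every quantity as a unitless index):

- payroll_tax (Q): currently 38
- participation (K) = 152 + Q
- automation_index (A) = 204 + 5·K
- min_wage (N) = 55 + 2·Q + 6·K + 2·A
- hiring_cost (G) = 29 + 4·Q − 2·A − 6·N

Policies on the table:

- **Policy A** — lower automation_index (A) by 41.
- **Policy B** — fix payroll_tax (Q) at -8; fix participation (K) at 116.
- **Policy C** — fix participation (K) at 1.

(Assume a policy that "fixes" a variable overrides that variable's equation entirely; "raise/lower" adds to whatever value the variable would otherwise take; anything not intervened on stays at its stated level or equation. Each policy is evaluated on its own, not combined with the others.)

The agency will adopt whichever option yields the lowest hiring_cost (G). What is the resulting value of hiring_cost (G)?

-23027

Policy A (A − 41):
  Q = 38
  K = 152 + 38 = 190
  A = 204 + 5·190 (−41 from intervention) = 1113
  N = 55 + 2·38 + 6·190 + 2·1113 = 3497
  G = 29 + 4·38 − 2·1113 − 6·3497 = -23027
Policy B (Q := -8, K := 116):
  Q = -8
  K = 116
  A = 204 + 5·116 = 784
  N = 55 + 2·(-8) + 6·116 + 2·784 = 2303
  G = 29 + 4·(-8) − 2·784 − 6·2303 = -15389
Policy C (K := 1):
  Q = 38
  K = 1
  A = 204 + 5·1 = 209
  N = 55 + 2·38 + 6·1 + 2·209 = 555
  G = 29 + 4·38 − 2·209 − 6·555 = -3567
Comparing — Policy A: G=-23027, Policy B: G=-15389, Policy C: G=-3567. Lowest is -23027 (Policy A).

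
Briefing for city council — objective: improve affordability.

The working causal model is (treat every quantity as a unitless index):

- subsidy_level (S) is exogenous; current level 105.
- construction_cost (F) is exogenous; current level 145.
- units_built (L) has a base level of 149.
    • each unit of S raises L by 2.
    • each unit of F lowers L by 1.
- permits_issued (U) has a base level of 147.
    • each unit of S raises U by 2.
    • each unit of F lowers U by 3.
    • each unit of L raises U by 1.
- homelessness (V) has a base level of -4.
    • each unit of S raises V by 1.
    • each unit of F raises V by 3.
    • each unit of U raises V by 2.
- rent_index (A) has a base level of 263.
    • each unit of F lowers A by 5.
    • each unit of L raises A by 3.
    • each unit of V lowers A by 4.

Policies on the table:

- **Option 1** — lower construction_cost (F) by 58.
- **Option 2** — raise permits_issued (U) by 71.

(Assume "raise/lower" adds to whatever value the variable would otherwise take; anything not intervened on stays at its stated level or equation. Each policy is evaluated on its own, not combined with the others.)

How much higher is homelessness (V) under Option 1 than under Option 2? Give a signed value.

Option 1 (F − 58):
  S = 105
  F = 145 − 58 = 87
  L = 149 + 2·105 − 87 = 272
  U = 147 + 2·105 − 3·87 + 272 = 368
  V = -4 + 105 + 3·87 + 2·368 = 1098
Option 2 (U + 71):
  S = 105
  F = 145
  L = 149 + 2·105 − 145 = 214
  U = 147 + 2·105 − 3·145 + 214 (+71 from intervention) = 207
  V = -4 + 105 + 3·145 + 2·207 = 950
V: 1098 − 950 = 148

148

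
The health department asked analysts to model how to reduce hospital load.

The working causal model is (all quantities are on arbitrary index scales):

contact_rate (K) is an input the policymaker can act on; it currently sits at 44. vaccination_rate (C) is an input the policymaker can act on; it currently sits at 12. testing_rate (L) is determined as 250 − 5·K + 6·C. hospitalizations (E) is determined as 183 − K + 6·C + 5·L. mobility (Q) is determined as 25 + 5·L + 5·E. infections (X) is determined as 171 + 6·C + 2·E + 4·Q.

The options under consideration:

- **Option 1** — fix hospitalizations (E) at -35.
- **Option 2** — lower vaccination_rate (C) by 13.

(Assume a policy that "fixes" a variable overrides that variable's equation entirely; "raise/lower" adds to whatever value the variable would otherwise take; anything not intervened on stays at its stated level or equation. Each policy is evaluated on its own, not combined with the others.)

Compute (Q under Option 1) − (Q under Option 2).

Option 1 (E := -35):
  K = 44
  C = 12
  L = 250 − 5·44 + 6·12 = 102
  E = -35
  Q = 25 + 5·102 + 5·(-35) = 360
Option 2 (C − 13):
  K = 44
  C = 12 − 13 = -1
  L = 250 − 5·44 + 6·(-1) = 24
  E = 183 − 44 + 6·(-1) + 5·24 = 253
  Q = 25 + 5·24 + 5·253 = 1410
Q: 360 − 1410 = -1050

-1050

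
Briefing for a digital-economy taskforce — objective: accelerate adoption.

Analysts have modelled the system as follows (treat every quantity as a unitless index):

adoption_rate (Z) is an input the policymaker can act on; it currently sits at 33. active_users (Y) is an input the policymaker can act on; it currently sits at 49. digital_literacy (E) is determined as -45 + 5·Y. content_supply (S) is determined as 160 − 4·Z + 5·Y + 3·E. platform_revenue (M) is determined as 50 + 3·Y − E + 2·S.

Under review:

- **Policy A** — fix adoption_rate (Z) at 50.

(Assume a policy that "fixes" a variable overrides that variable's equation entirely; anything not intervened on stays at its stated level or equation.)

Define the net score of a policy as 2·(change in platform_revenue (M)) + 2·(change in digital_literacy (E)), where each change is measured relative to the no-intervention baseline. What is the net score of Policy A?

-272

Baseline:
  Z = 33
  Y = 49
  E = -45 + 5·49 = 200
  S = 160 − 4·33 + 5·49 + 3·200 = 873
  M = 50 + 3·49 − 200 + 2·873 = 1743
Policy A (Z := 50):
  Z = 50
  Y = 49
  E = -45 + 5·49 = 200
  S = 160 − 4·50 + 5·49 + 3·200 = 805
  M = 50 + 3·49 − 200 + 2·805 = 1607
ΔM = 1607 − 1743 = -136; ΔE = 200 − 200 = 0
Score = 2·(-136) + 2·0 = -272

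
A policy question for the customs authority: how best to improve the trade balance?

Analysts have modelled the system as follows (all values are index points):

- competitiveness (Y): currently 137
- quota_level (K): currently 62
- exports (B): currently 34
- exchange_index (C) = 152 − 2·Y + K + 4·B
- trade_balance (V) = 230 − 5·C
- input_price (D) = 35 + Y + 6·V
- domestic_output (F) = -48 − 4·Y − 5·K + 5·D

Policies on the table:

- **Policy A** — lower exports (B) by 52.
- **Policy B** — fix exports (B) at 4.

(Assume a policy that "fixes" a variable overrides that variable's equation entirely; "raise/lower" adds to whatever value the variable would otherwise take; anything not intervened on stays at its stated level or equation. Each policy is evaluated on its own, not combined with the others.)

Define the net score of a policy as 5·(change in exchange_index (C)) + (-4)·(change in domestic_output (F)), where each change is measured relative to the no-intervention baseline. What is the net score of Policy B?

Baseline:
  Y = 137
  K = 62
  B = 34
  C = 152 − 2·137 + 62 + 4·34 = 76
  V = 230 − 5·76 = -150
  D = 35 + 137 + 6·(-150) = -728
  F = -48 − 4·137 − 5·62 + 5·(-728) = -4546
Policy B (B := 4):
  Y = 137
  K = 62
  B = 4
  C = 152 − 2·137 + 62 + 4·4 = -44
  V = 230 − 5·(-44) = 450
  D = 35 + 137 + 6·450 = 2872
  F = -48 − 4·137 − 5·62 + 5·2872 = 13454
ΔC = -44 − 76 = -120; ΔF = 13454 − (-4546) = 18000
Score = 5·(-120) + (-4)·18000 = -72600

-72600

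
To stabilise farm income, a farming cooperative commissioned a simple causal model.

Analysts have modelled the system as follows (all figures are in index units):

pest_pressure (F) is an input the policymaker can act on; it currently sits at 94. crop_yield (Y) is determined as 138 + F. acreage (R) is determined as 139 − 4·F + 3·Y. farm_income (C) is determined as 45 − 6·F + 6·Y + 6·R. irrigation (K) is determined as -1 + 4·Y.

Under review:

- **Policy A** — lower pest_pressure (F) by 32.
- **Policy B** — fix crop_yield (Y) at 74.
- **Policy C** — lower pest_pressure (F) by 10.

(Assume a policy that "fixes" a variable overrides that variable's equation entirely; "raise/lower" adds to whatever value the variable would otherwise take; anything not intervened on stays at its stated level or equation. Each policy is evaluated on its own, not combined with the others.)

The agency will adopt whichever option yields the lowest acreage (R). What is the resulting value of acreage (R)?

Policy A (F − 32):
  F = 94 − 32 = 62
  Y = 138 + 62 = 200
  R = 139 − 4·62 + 3·200 = 491
Policy B (Y := 74):
  F = 94
  Y = 74
  R = 139 − 4·94 + 3·74 = -15
Policy C (F − 10):
  F = 94 − 10 = 84
  Y = 138 + 84 = 222
  R = 139 − 4·84 + 3·222 = 469
Comparing — Policy A: R=491, Policy B: R=-15, Policy C: R=469. Lowest is -15 (Policy B).

-15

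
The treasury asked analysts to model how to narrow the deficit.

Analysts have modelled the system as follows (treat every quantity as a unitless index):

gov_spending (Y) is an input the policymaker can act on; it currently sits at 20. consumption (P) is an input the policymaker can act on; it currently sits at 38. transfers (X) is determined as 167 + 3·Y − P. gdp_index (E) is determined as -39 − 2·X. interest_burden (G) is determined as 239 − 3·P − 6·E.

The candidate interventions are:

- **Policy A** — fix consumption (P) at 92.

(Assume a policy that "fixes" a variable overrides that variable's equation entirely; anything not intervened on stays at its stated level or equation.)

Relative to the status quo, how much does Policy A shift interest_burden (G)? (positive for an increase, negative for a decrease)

-810

Baseline:
  Y = 20
  P = 38
  X = 167 + 3·20 − 38 = 189
  E = -39 − 2·189 = -417
  G = 239 − 3·38 − 6·(-417) = 2627
Policy A (P := 92):
  Y = 20
  P = 92
  X = 167 + 3·20 − 92 = 135
  E = -39 − 2·135 = -309
  G = 239 − 3·92 − 6·(-309) = 1817
Change in G: 1817 − 2627 = -810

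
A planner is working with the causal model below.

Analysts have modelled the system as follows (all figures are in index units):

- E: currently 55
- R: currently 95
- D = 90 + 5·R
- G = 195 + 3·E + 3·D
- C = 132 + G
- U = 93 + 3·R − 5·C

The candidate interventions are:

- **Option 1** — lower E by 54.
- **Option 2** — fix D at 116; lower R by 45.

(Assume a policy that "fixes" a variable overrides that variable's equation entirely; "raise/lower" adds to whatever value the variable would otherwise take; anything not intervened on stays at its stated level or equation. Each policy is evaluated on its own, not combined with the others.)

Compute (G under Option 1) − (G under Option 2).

Option 1 (E − 54):
  E = 55 − 54 = 1
  R = 95
  D = 90 + 5·95 = 565
  G = 195 + 3·1 + 3·565 = 1893
Option 2 (D := 116, R − 45):
  E = 55
  R = 95 − 45 = 50
  D = 116
  G = 195 + 3·55 + 3·116 = 708
G: 1893 − 708 = 1185

1185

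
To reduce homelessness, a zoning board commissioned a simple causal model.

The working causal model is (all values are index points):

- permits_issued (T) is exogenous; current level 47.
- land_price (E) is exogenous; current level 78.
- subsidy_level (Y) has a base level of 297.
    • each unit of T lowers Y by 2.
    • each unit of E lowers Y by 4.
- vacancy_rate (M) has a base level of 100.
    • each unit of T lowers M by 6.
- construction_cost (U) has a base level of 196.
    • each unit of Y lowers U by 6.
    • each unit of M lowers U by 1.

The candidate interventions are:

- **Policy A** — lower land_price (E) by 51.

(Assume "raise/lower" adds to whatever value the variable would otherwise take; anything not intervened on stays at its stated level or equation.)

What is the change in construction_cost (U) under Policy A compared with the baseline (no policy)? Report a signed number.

-1224

Baseline:
  T = 47
  E = 78
  Y = 297 − 2·47 − 4·78 = -109
  M = 100 − 6·47 = -182
  U = 196 − 6·(-109) − (-182) = 1032
Policy A (E − 51):
  T = 47
  E = 78 − 51 = 27
  Y = 297 − 2·47 − 4·27 = 95
  M = 100 − 6·47 = -182
  U = 196 − 6·95 − (-182) = -192
Change in U: -192 − 1032 = -1224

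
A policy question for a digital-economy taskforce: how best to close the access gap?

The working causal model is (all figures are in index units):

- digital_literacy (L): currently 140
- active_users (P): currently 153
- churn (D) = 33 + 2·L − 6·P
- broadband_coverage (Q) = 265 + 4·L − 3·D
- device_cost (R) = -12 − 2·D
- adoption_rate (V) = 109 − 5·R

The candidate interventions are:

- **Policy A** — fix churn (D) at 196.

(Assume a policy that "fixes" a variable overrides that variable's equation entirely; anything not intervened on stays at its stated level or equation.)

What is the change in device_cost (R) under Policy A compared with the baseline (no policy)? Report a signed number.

Baseline:
  L = 140
  P = 153
  D = 33 + 2·140 − 6·153 = -605
  R = -12 − 2·(-605) = 1198
Policy A (D := 196):
  L = 140
  P = 153
  D = 196
  R = -12 − 2·196 = -404
Change in R: -404 − 1198 = -1602

-1602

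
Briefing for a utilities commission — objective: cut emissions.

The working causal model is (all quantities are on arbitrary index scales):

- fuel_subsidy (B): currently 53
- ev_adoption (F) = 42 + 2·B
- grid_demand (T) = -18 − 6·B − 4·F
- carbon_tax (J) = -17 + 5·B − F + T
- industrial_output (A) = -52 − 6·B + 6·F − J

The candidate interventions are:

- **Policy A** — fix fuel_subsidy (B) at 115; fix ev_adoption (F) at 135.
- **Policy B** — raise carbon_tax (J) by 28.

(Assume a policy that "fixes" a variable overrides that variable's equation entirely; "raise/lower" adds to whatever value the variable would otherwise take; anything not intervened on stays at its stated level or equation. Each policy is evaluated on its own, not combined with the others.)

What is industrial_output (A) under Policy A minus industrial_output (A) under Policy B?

Policy A (B := 115, F := 135):
  B = 115
  F = 135
  T = -18 − 6·115 − 4·135 = -1248
  J = -17 + 5·115 − 135 + (-1248) = -825
  A = -52 − 6·115 + 6·135 − (-825) = 893
Policy B (J + 28):
  B = 53
  F = 42 + 2·53 = 148
  T = -18 − 6·53 − 4·148 = -928
  J = -17 + 5·53 − 148 + (-928) (+28 from intervention) = -800
  A = -52 − 6·53 + 6·148 − (-800) = 1318
A: 893 − 1318 = -425

-425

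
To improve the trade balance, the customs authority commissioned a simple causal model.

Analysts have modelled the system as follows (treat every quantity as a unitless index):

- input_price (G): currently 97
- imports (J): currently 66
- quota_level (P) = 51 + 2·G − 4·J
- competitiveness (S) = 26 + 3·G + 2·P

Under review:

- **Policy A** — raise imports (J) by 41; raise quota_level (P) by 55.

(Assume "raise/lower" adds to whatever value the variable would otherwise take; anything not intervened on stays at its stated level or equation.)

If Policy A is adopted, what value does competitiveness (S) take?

Policy A (J + 41, P + 55):
  G = 97
  J = 66 + 41 = 107
  P = 51 + 2·97 − 4·107 (+55 from intervention) = -128
  S = 26 + 3·97 + 2·(-128) = 61

61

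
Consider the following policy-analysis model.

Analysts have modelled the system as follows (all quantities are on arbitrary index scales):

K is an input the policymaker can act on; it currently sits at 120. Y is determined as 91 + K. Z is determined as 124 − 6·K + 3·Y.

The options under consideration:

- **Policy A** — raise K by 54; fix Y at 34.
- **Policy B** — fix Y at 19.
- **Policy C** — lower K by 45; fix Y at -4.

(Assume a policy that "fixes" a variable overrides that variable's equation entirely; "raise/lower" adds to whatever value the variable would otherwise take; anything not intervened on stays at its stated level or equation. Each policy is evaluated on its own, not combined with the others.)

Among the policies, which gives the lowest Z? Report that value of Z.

-818

Policy A (K + 54, Y := 34):
  K = 120 + 54 = 174
  Y = 34
  Z = 124 − 6·174 + 3·34 = -818
Policy B (Y := 19):
  K = 120
  Y = 19
  Z = 124 − 6·120 + 3·19 = -539
Policy C (K − 45, Y := -4):
  K = 120 − 45 = 75
  Y = -4
  Z = 124 − 6·75 + 3·(-4) = -338
Comparing — Policy A: Z=-818, Policy B: Z=-539, Policy C: Z=-338. Lowest is -818 (Policy A).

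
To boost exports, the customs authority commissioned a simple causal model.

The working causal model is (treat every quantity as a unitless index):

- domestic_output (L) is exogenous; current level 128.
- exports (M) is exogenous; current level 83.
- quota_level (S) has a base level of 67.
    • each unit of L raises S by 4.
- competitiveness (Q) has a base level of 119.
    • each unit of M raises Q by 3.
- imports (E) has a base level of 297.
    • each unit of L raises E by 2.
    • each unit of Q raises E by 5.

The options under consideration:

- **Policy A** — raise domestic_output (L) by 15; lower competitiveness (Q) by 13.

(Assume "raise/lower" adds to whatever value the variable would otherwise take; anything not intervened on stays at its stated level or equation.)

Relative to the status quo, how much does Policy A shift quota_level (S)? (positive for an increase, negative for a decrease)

60

Baseline:
  L = 128
  S = 67 + 4·128 = 579
Policy A (L + 15, Q − 13):
  L = 128 + 15 = 143
  S = 67 + 4·143 = 639
Change in S: 639 − 579 = 60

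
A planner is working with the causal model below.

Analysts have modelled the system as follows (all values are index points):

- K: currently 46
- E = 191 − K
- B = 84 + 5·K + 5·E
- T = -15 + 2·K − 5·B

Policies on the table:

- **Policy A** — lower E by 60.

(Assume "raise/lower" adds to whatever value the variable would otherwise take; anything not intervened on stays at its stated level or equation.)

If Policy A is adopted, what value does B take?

Policy A (E − 60):
  K = 46
  E = 191 − 46 (−60 from intervention) = 85
  B = 84 + 5·46 + 5·85 = 739

739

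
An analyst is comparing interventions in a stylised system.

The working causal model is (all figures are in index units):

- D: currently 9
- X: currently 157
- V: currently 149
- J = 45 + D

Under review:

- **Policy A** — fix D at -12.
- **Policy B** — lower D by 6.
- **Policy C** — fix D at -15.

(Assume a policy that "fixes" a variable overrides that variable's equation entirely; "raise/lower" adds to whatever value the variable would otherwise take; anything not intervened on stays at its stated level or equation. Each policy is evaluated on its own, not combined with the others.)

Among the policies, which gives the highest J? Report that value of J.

48

Policy A (D := -12):
  D = -12
  J = 45 + (-12) = 33
Policy B (D − 6):
  D = 9 − 6 = 3
  J = 45 + 3 = 48
Policy C (D := -15):
  D = -15
  J = 45 + (-15) = 30
Comparing — Policy A: J=33, Policy B: J=48, Policy C: J=30. Highest is 48 (Policy B).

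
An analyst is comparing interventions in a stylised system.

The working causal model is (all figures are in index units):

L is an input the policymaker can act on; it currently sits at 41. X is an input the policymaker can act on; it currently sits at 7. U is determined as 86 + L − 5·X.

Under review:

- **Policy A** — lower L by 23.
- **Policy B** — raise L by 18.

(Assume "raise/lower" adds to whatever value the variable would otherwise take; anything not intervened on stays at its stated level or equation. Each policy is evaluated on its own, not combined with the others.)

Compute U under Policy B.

Policy B (L + 18):
  L = 41 + 18 = 59
  X = 7
  U = 86 + 59 − 5·7 = 110

110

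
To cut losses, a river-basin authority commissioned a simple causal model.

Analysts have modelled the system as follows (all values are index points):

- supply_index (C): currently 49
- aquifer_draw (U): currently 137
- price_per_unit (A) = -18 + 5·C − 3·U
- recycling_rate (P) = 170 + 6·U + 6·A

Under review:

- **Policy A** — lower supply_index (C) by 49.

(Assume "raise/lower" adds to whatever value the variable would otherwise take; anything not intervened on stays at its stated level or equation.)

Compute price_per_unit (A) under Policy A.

-429

Policy A (C − 49):
  C = 49 − 49 = 0
  U = 137
  A = -18 + 5·0 − 3·137 = -429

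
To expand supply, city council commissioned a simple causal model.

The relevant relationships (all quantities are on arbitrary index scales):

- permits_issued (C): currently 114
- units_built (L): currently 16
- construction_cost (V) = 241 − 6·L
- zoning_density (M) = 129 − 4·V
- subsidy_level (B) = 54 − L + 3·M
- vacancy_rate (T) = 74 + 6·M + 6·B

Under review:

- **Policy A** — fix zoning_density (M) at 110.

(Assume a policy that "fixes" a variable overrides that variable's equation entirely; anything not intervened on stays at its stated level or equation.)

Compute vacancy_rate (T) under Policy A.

2942

Policy A (M := 110):
  L = 16
  V = 241 − 6·16 = 145
  M = 110
  B = 54 − 16 + 3·110 = 368
  T = 74 + 6·110 + 6·368 = 2942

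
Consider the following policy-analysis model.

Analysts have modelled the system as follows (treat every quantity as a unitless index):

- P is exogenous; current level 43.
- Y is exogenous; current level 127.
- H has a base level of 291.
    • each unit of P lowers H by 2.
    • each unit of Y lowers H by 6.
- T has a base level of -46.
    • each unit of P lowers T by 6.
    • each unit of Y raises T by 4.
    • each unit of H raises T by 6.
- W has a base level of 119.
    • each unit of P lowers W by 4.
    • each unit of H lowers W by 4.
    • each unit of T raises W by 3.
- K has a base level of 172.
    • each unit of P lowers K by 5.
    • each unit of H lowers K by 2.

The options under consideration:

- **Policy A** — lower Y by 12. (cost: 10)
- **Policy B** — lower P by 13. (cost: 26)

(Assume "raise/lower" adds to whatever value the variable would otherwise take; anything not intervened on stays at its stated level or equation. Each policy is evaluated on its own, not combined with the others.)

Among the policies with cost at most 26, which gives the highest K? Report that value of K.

1084

Policy A (Y − 12):
  P = 43
  Y = 127 − 12 = 115
  H = 291 − 2·43 − 6·115 = -485
  K = 172 − 5·43 − 2·(-485) = 927
Policy B (P − 13):
  P = 43 − 13 = 30
  Y = 127
  H = 291 − 2·30 − 6·127 = -531
  K = 172 − 5·30 − 2·(-531) = 1084
Comparing — Policy A: K=927, Policy B: K=1084. Highest is 1084 (Policy B).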